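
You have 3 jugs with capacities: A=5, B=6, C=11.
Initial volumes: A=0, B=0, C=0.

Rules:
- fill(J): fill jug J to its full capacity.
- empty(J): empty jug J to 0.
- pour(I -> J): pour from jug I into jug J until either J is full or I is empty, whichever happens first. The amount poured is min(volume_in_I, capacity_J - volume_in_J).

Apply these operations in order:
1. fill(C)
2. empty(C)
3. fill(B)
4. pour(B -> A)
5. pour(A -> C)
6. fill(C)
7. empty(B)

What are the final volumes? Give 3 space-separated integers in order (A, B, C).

Step 1: fill(C) -> (A=0 B=0 C=11)
Step 2: empty(C) -> (A=0 B=0 C=0)
Step 3: fill(B) -> (A=0 B=6 C=0)
Step 4: pour(B -> A) -> (A=5 B=1 C=0)
Step 5: pour(A -> C) -> (A=0 B=1 C=5)
Step 6: fill(C) -> (A=0 B=1 C=11)
Step 7: empty(B) -> (A=0 B=0 C=11)

Answer: 0 0 11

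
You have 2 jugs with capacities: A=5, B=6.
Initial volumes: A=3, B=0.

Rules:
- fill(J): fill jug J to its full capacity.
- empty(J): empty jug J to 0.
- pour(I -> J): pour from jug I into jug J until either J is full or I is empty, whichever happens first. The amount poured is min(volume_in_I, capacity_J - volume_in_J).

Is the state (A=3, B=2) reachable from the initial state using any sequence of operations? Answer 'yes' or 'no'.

BFS explored all 22 reachable states.
Reachable set includes: (0,0), (0,1), (0,2), (0,3), (0,4), (0,5), (0,6), (1,0), (1,6), (2,0), (2,6), (3,0) ...
Target (A=3, B=2) not in reachable set → no.

Answer: no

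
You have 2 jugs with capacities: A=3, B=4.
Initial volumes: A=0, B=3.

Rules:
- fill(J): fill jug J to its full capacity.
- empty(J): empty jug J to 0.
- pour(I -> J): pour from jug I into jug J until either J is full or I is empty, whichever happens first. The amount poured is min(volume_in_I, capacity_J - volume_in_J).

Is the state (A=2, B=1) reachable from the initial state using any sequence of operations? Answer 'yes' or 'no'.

Answer: no

Derivation:
BFS explored all 14 reachable states.
Reachable set includes: (0,0), (0,1), (0,2), (0,3), (0,4), (1,0), (1,4), (2,0), (2,4), (3,0), (3,1), (3,2) ...
Target (A=2, B=1) not in reachable set → no.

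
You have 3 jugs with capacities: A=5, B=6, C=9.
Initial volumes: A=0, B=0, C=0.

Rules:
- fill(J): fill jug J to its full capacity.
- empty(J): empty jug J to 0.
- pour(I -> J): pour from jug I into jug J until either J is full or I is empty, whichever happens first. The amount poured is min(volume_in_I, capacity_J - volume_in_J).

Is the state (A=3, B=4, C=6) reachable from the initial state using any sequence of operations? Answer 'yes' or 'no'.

Answer: no

Derivation:
BFS explored all 260 reachable states.
Reachable set includes: (0,0,0), (0,0,1), (0,0,2), (0,0,3), (0,0,4), (0,0,5), (0,0,6), (0,0,7), (0,0,8), (0,0,9), (0,1,0), (0,1,1) ...
Target (A=3, B=4, C=6) not in reachable set → no.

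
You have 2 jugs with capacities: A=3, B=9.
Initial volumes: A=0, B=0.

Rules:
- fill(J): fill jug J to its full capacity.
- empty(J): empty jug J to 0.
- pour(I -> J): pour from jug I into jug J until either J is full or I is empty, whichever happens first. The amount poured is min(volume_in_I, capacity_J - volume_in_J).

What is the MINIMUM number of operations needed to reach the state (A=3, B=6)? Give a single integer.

BFS from (A=0, B=0). One shortest path:
  1. fill(B) -> (A=0 B=9)
  2. pour(B -> A) -> (A=3 B=6)
Reached target in 2 moves.

Answer: 2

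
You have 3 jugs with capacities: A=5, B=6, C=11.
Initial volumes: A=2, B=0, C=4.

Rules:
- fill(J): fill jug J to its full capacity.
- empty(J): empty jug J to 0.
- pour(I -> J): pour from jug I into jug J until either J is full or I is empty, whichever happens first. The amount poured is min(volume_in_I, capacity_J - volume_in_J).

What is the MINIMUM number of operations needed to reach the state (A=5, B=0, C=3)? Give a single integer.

BFS from (A=2, B=0, C=4). One shortest path:
  1. fill(B) -> (A=2 B=6 C=4)
  2. empty(C) -> (A=2 B=6 C=0)
  3. pour(B -> A) -> (A=5 B=3 C=0)
  4. pour(B -> C) -> (A=5 B=0 C=3)
Reached target in 4 moves.

Answer: 4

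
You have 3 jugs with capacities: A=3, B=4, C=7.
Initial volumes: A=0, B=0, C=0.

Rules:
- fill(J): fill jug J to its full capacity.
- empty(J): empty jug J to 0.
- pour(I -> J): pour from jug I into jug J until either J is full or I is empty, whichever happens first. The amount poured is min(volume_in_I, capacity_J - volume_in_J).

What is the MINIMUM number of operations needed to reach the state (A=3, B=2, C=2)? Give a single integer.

BFS from (A=0, B=0, C=0). One shortest path:
  1. fill(C) -> (A=0 B=0 C=7)
  2. pour(C -> B) -> (A=0 B=4 C=3)
  3. pour(B -> A) -> (A=3 B=1 C=3)
  4. pour(A -> C) -> (A=0 B=1 C=6)
  5. pour(B -> A) -> (A=1 B=0 C=6)
  6. pour(C -> B) -> (A=1 B=4 C=2)
  7. pour(B -> A) -> (A=3 B=2 C=2)
Reached target in 7 moves.

Answer: 7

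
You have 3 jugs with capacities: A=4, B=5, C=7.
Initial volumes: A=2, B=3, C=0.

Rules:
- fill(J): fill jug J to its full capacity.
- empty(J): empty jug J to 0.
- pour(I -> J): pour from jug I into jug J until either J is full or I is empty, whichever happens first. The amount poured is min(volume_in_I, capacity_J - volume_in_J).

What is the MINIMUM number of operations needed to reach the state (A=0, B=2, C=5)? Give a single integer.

Answer: 3

Derivation:
BFS from (A=2, B=3, C=0). One shortest path:
  1. fill(B) -> (A=2 B=5 C=0)
  2. pour(B -> C) -> (A=2 B=0 C=5)
  3. pour(A -> B) -> (A=0 B=2 C=5)
Reached target in 3 moves.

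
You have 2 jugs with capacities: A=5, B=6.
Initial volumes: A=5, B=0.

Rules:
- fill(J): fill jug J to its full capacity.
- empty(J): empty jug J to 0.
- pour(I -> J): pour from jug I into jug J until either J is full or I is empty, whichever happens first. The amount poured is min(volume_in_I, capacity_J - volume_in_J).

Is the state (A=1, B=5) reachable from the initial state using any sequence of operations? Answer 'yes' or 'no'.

Answer: no

Derivation:
BFS explored all 22 reachable states.
Reachable set includes: (0,0), (0,1), (0,2), (0,3), (0,4), (0,5), (0,6), (1,0), (1,6), (2,0), (2,6), (3,0) ...
Target (A=1, B=5) not in reachable set → no.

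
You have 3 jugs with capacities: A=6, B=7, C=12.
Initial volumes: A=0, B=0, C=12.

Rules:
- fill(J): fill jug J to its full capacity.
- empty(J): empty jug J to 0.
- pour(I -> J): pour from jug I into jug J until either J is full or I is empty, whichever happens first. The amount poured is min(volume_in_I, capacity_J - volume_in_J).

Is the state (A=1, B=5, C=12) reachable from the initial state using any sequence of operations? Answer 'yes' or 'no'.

BFS from (A=0, B=0, C=12):
  1. pour(C -> B) -> (A=0 B=7 C=5)
  2. pour(B -> A) -> (A=6 B=1 C=5)
  3. empty(A) -> (A=0 B=1 C=5)
  4. pour(B -> A) -> (A=1 B=0 C=5)
  5. pour(C -> B) -> (A=1 B=5 C=0)
  6. fill(C) -> (A=1 B=5 C=12)
Target reached → yes.

Answer: yes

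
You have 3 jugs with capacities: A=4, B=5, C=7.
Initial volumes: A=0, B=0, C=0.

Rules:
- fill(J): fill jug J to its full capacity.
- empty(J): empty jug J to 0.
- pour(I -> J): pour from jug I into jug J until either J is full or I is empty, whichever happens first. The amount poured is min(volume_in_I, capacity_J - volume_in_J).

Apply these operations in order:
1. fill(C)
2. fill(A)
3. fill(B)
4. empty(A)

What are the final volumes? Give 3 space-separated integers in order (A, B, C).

Step 1: fill(C) -> (A=0 B=0 C=7)
Step 2: fill(A) -> (A=4 B=0 C=7)
Step 3: fill(B) -> (A=4 B=5 C=7)
Step 4: empty(A) -> (A=0 B=5 C=7)

Answer: 0 5 7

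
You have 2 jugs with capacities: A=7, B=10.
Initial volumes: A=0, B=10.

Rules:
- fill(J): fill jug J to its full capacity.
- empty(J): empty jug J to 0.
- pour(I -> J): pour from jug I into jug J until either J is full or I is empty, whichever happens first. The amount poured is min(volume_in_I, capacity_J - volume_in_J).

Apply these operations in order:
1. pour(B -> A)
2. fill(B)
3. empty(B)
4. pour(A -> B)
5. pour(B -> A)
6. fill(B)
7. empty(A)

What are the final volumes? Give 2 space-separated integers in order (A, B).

Step 1: pour(B -> A) -> (A=7 B=3)
Step 2: fill(B) -> (A=7 B=10)
Step 3: empty(B) -> (A=7 B=0)
Step 4: pour(A -> B) -> (A=0 B=7)
Step 5: pour(B -> A) -> (A=7 B=0)
Step 6: fill(B) -> (A=7 B=10)
Step 7: empty(A) -> (A=0 B=10)

Answer: 0 10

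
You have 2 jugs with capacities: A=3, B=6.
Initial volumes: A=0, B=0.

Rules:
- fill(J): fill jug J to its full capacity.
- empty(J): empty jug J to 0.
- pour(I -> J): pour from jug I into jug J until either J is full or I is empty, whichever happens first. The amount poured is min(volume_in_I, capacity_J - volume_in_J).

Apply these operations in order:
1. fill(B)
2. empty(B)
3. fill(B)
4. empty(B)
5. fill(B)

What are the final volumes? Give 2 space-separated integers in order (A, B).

Step 1: fill(B) -> (A=0 B=6)
Step 2: empty(B) -> (A=0 B=0)
Step 3: fill(B) -> (A=0 B=6)
Step 4: empty(B) -> (A=0 B=0)
Step 5: fill(B) -> (A=0 B=6)

Answer: 0 6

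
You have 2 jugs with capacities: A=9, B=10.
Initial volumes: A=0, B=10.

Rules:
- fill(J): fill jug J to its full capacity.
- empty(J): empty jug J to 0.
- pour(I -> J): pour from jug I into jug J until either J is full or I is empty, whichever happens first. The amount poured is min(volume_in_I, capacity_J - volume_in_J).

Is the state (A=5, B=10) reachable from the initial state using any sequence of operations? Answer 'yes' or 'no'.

BFS from (A=0, B=10):
  1. fill(A) -> (A=9 B=10)
  2. empty(B) -> (A=9 B=0)
  3. pour(A -> B) -> (A=0 B=9)
  4. fill(A) -> (A=9 B=9)
  5. pour(A -> B) -> (A=8 B=10)
  6. empty(B) -> (A=8 B=0)
  7. pour(A -> B) -> (A=0 B=8)
  8. fill(A) -> (A=9 B=8)
  9. pour(A -> B) -> (A=7 B=10)
  10. empty(B) -> (A=7 B=0)
  11. pour(A -> B) -> (A=0 B=7)
  12. fill(A) -> (A=9 B=7)
  13. pour(A -> B) -> (A=6 B=10)
  14. empty(B) -> (A=6 B=0)
  15. pour(A -> B) -> (A=0 B=6)
  16. fill(A) -> (A=9 B=6)
  17. pour(A -> B) -> (A=5 B=10)
Target reached → yes.

Answer: yes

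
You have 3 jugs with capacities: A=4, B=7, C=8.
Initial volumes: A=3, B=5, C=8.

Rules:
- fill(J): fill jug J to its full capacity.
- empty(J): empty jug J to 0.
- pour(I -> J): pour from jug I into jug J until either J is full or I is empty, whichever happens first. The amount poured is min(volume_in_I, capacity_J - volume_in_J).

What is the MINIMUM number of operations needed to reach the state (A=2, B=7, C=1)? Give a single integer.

BFS from (A=3, B=5, C=8). One shortest path:
  1. fill(A) -> (A=4 B=5 C=8)
  2. pour(A -> B) -> (A=2 B=7 C=8)
  3. empty(B) -> (A=2 B=0 C=8)
  4. pour(C -> B) -> (A=2 B=7 C=1)
Reached target in 4 moves.

Answer: 4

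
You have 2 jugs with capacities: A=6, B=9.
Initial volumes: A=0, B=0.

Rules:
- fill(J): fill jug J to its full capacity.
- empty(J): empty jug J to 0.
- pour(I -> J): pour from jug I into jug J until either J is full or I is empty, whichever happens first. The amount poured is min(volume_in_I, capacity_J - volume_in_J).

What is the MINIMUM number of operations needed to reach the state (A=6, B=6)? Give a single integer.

BFS from (A=0, B=0). One shortest path:
  1. fill(A) -> (A=6 B=0)
  2. pour(A -> B) -> (A=0 B=6)
  3. fill(A) -> (A=6 B=6)
Reached target in 3 moves.

Answer: 3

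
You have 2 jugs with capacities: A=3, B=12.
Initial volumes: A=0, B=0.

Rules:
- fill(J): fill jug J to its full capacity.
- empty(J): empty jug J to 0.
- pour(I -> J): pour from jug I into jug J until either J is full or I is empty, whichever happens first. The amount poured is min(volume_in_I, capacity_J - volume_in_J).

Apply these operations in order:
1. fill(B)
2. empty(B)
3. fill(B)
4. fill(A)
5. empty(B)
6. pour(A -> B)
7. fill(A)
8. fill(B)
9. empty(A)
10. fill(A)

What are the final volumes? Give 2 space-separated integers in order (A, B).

Answer: 3 12

Derivation:
Step 1: fill(B) -> (A=0 B=12)
Step 2: empty(B) -> (A=0 B=0)
Step 3: fill(B) -> (A=0 B=12)
Step 4: fill(A) -> (A=3 B=12)
Step 5: empty(B) -> (A=3 B=0)
Step 6: pour(A -> B) -> (A=0 B=3)
Step 7: fill(A) -> (A=3 B=3)
Step 8: fill(B) -> (A=3 B=12)
Step 9: empty(A) -> (A=0 B=12)
Step 10: fill(A) -> (A=3 B=12)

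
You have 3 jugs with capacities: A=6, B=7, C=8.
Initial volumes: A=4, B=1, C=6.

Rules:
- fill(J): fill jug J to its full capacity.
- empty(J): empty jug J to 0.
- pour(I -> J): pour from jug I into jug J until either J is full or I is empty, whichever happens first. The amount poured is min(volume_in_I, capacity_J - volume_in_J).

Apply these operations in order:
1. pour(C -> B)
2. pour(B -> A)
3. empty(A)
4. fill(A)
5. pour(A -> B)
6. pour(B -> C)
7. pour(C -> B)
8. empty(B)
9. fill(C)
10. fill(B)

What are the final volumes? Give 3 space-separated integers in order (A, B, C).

Answer: 4 7 8

Derivation:
Step 1: pour(C -> B) -> (A=4 B=7 C=0)
Step 2: pour(B -> A) -> (A=6 B=5 C=0)
Step 3: empty(A) -> (A=0 B=5 C=0)
Step 4: fill(A) -> (A=6 B=5 C=0)
Step 5: pour(A -> B) -> (A=4 B=7 C=0)
Step 6: pour(B -> C) -> (A=4 B=0 C=7)
Step 7: pour(C -> B) -> (A=4 B=7 C=0)
Step 8: empty(B) -> (A=4 B=0 C=0)
Step 9: fill(C) -> (A=4 B=0 C=8)
Step 10: fill(B) -> (A=4 B=7 C=8)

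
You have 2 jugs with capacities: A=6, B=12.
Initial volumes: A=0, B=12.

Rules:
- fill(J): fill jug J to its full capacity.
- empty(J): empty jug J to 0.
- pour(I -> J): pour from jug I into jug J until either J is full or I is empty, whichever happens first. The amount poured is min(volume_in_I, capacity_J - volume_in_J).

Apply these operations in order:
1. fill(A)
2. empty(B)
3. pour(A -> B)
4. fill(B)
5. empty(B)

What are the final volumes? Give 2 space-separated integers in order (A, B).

Answer: 0 0

Derivation:
Step 1: fill(A) -> (A=6 B=12)
Step 2: empty(B) -> (A=6 B=0)
Step 3: pour(A -> B) -> (A=0 B=6)
Step 4: fill(B) -> (A=0 B=12)
Step 5: empty(B) -> (A=0 B=0)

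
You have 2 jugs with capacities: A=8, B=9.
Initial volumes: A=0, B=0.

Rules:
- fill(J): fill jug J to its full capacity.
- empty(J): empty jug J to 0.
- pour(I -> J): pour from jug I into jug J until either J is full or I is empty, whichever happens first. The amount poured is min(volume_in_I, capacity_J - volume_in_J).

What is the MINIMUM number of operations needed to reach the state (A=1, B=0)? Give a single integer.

BFS from (A=0, B=0). One shortest path:
  1. fill(B) -> (A=0 B=9)
  2. pour(B -> A) -> (A=8 B=1)
  3. empty(A) -> (A=0 B=1)
  4. pour(B -> A) -> (A=1 B=0)
Reached target in 4 moves.

Answer: 4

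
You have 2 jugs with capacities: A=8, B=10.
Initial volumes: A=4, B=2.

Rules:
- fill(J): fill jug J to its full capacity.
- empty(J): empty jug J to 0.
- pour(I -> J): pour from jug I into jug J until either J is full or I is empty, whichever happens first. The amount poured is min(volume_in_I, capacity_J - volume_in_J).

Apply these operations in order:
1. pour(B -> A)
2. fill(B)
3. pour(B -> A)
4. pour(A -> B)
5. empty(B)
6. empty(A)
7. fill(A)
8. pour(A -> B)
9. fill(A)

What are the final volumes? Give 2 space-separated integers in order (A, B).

Step 1: pour(B -> A) -> (A=6 B=0)
Step 2: fill(B) -> (A=6 B=10)
Step 3: pour(B -> A) -> (A=8 B=8)
Step 4: pour(A -> B) -> (A=6 B=10)
Step 5: empty(B) -> (A=6 B=0)
Step 6: empty(A) -> (A=0 B=0)
Step 7: fill(A) -> (A=8 B=0)
Step 8: pour(A -> B) -> (A=0 B=8)
Step 9: fill(A) -> (A=8 B=8)

Answer: 8 8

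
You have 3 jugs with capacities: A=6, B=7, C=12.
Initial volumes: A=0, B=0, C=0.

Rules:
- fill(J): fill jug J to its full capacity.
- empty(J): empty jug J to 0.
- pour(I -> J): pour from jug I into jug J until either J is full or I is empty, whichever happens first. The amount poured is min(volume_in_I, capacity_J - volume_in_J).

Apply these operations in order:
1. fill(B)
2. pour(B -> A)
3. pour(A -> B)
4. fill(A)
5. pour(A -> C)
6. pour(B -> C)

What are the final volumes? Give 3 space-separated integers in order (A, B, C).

Answer: 0 1 12

Derivation:
Step 1: fill(B) -> (A=0 B=7 C=0)
Step 2: pour(B -> A) -> (A=6 B=1 C=0)
Step 3: pour(A -> B) -> (A=0 B=7 C=0)
Step 4: fill(A) -> (A=6 B=7 C=0)
Step 5: pour(A -> C) -> (A=0 B=7 C=6)
Step 6: pour(B -> C) -> (A=0 B=1 C=12)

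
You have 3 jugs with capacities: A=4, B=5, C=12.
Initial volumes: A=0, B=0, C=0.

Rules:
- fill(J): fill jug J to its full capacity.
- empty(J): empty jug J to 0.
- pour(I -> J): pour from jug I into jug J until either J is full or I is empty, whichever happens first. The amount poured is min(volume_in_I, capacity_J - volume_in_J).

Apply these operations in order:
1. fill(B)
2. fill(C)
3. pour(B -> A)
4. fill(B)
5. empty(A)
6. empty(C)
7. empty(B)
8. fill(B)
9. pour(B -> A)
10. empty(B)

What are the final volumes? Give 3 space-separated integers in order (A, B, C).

Answer: 4 0 0

Derivation:
Step 1: fill(B) -> (A=0 B=5 C=0)
Step 2: fill(C) -> (A=0 B=5 C=12)
Step 3: pour(B -> A) -> (A=4 B=1 C=12)
Step 4: fill(B) -> (A=4 B=5 C=12)
Step 5: empty(A) -> (A=0 B=5 C=12)
Step 6: empty(C) -> (A=0 B=5 C=0)
Step 7: empty(B) -> (A=0 B=0 C=0)
Step 8: fill(B) -> (A=0 B=5 C=0)
Step 9: pour(B -> A) -> (A=4 B=1 C=0)
Step 10: empty(B) -> (A=4 B=0 C=0)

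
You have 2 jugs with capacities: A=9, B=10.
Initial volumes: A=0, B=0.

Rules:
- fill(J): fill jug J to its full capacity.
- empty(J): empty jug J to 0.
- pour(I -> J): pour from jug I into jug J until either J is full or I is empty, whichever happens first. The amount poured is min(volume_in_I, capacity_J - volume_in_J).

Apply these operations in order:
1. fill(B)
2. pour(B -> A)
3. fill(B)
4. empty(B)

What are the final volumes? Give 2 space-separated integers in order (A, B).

Step 1: fill(B) -> (A=0 B=10)
Step 2: pour(B -> A) -> (A=9 B=1)
Step 3: fill(B) -> (A=9 B=10)
Step 4: empty(B) -> (A=9 B=0)

Answer: 9 0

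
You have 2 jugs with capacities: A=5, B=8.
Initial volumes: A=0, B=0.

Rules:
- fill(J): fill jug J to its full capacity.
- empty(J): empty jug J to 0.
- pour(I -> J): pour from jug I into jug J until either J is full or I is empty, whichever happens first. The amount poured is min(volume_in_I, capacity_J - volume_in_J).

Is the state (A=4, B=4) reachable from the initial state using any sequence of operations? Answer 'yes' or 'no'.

Answer: no

Derivation:
BFS explored all 26 reachable states.
Reachable set includes: (0,0), (0,1), (0,2), (0,3), (0,4), (0,5), (0,6), (0,7), (0,8), (1,0), (1,8), (2,0) ...
Target (A=4, B=4) not in reachable set → no.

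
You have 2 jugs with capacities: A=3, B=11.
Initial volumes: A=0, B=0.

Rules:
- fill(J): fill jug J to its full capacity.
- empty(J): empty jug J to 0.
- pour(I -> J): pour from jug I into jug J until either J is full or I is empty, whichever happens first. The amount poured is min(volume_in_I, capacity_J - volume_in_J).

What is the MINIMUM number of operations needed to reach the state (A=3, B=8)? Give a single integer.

BFS from (A=0, B=0). One shortest path:
  1. fill(B) -> (A=0 B=11)
  2. pour(B -> A) -> (A=3 B=8)
Reached target in 2 moves.

Answer: 2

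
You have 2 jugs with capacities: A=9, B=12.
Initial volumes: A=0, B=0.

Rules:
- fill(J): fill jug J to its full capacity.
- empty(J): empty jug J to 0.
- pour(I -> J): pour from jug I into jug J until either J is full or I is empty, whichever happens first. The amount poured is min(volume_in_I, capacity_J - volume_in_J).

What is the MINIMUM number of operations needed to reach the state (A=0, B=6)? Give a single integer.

Answer: 6

Derivation:
BFS from (A=0, B=0). One shortest path:
  1. fill(A) -> (A=9 B=0)
  2. pour(A -> B) -> (A=0 B=9)
  3. fill(A) -> (A=9 B=9)
  4. pour(A -> B) -> (A=6 B=12)
  5. empty(B) -> (A=6 B=0)
  6. pour(A -> B) -> (A=0 B=6)
Reached target in 6 moves.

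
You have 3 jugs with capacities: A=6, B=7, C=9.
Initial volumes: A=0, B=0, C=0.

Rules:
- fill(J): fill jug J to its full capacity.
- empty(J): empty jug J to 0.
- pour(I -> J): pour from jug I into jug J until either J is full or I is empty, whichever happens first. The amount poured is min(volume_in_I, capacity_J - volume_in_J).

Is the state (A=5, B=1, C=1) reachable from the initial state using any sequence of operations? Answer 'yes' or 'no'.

Answer: no

Derivation:
BFS explored all 320 reachable states.
Reachable set includes: (0,0,0), (0,0,1), (0,0,2), (0,0,3), (0,0,4), (0,0,5), (0,0,6), (0,0,7), (0,0,8), (0,0,9), (0,1,0), (0,1,1) ...
Target (A=5, B=1, C=1) not in reachable set → no.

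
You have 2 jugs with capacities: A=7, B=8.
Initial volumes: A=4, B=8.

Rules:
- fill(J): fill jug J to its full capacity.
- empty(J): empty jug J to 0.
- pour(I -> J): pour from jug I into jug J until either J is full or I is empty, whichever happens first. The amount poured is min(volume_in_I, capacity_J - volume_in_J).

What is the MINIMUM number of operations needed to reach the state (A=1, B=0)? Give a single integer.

BFS from (A=4, B=8). One shortest path:
  1. empty(A) -> (A=0 B=8)
  2. pour(B -> A) -> (A=7 B=1)
  3. empty(A) -> (A=0 B=1)
  4. pour(B -> A) -> (A=1 B=0)
Reached target in 4 moves.

Answer: 4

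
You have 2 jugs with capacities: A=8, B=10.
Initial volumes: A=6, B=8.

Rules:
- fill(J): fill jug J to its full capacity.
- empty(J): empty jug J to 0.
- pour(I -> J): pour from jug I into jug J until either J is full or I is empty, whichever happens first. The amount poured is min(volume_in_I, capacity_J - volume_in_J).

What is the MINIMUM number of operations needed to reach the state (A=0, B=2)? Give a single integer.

BFS from (A=6, B=8). One shortest path:
  1. empty(A) -> (A=0 B=8)
  2. fill(B) -> (A=0 B=10)
  3. pour(B -> A) -> (A=8 B=2)
  4. empty(A) -> (A=0 B=2)
Reached target in 4 moves.

Answer: 4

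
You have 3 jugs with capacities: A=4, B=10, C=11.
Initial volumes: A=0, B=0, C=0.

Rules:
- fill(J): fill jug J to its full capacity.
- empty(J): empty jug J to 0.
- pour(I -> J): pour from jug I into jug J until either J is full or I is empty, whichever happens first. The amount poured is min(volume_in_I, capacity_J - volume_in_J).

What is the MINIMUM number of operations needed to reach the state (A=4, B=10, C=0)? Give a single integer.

BFS from (A=0, B=0, C=0). One shortest path:
  1. fill(A) -> (A=4 B=0 C=0)
  2. fill(B) -> (A=4 B=10 C=0)
Reached target in 2 moves.

Answer: 2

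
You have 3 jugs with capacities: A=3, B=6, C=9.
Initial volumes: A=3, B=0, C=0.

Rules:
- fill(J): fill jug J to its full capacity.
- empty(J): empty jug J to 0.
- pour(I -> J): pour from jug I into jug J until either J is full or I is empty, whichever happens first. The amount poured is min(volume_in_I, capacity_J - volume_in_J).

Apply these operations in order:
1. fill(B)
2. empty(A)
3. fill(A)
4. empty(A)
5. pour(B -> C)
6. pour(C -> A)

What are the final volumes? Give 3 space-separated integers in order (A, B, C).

Step 1: fill(B) -> (A=3 B=6 C=0)
Step 2: empty(A) -> (A=0 B=6 C=0)
Step 3: fill(A) -> (A=3 B=6 C=0)
Step 4: empty(A) -> (A=0 B=6 C=0)
Step 5: pour(B -> C) -> (A=0 B=0 C=6)
Step 6: pour(C -> A) -> (A=3 B=0 C=3)

Answer: 3 0 3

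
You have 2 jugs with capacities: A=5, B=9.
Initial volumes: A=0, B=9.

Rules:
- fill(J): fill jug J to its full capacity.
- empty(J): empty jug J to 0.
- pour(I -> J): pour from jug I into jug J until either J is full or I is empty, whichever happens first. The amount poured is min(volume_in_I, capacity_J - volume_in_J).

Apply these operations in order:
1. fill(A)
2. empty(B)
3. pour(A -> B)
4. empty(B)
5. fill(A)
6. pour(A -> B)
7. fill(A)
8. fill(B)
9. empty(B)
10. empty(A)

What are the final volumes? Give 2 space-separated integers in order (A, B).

Step 1: fill(A) -> (A=5 B=9)
Step 2: empty(B) -> (A=5 B=0)
Step 3: pour(A -> B) -> (A=0 B=5)
Step 4: empty(B) -> (A=0 B=0)
Step 5: fill(A) -> (A=5 B=0)
Step 6: pour(A -> B) -> (A=0 B=5)
Step 7: fill(A) -> (A=5 B=5)
Step 8: fill(B) -> (A=5 B=9)
Step 9: empty(B) -> (A=5 B=0)
Step 10: empty(A) -> (A=0 B=0)

Answer: 0 0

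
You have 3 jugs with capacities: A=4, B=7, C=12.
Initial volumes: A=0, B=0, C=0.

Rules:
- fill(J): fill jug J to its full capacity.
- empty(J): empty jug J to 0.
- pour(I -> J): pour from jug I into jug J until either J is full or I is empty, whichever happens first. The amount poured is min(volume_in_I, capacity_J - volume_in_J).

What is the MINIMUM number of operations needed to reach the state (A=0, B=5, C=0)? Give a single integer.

BFS from (A=0, B=0, C=0). One shortest path:
  1. fill(C) -> (A=0 B=0 C=12)
  2. pour(C -> B) -> (A=0 B=7 C=5)
  3. empty(B) -> (A=0 B=0 C=5)
  4. pour(C -> B) -> (A=0 B=5 C=0)
Reached target in 4 moves.

Answer: 4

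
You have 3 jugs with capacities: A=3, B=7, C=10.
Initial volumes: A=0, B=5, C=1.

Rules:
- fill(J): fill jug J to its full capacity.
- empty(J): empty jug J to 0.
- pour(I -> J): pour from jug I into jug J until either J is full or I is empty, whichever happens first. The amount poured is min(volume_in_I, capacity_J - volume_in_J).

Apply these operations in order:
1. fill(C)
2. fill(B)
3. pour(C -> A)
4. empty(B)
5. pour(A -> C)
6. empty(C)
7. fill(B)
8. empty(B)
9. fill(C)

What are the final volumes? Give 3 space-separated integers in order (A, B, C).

Step 1: fill(C) -> (A=0 B=5 C=10)
Step 2: fill(B) -> (A=0 B=7 C=10)
Step 3: pour(C -> A) -> (A=3 B=7 C=7)
Step 4: empty(B) -> (A=3 B=0 C=7)
Step 5: pour(A -> C) -> (A=0 B=0 C=10)
Step 6: empty(C) -> (A=0 B=0 C=0)
Step 7: fill(B) -> (A=0 B=7 C=0)
Step 8: empty(B) -> (A=0 B=0 C=0)
Step 9: fill(C) -> (A=0 B=0 C=10)

Answer: 0 0 10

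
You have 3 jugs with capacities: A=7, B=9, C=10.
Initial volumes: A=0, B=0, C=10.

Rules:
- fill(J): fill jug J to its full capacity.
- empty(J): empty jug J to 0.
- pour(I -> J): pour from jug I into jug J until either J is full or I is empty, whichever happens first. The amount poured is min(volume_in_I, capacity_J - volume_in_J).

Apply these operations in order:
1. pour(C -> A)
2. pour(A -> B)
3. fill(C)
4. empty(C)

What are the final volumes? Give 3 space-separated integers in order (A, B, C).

Step 1: pour(C -> A) -> (A=7 B=0 C=3)
Step 2: pour(A -> B) -> (A=0 B=7 C=3)
Step 3: fill(C) -> (A=0 B=7 C=10)
Step 4: empty(C) -> (A=0 B=7 C=0)

Answer: 0 7 0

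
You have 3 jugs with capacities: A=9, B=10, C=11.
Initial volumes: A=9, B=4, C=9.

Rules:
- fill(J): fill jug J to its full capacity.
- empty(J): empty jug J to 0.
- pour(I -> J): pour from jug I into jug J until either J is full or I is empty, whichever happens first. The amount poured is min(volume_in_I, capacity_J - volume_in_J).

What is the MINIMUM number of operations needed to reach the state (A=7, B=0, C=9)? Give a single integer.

Answer: 6

Derivation:
BFS from (A=9, B=4, C=9). One shortest path:
  1. empty(B) -> (A=9 B=0 C=9)
  2. pour(A -> B) -> (A=0 B=9 C=9)
  3. fill(A) -> (A=9 B=9 C=9)
  4. pour(A -> C) -> (A=7 B=9 C=11)
  5. empty(C) -> (A=7 B=9 C=0)
  6. pour(B -> C) -> (A=7 B=0 C=9)
Reached target in 6 moves.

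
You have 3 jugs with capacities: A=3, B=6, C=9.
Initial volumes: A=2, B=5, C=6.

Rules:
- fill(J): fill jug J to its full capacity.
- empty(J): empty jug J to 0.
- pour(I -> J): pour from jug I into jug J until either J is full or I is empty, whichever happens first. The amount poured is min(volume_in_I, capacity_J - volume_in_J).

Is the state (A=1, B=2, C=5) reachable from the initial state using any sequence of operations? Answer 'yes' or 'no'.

Answer: no

Derivation:
BFS explored all 135 reachable states.
Reachable set includes: (0,0,0), (0,0,1), (0,0,2), (0,0,3), (0,0,4), (0,0,5), (0,0,6), (0,0,7), (0,0,8), (0,0,9), (0,1,0), (0,1,3) ...
Target (A=1, B=2, C=5) not in reachable set → no.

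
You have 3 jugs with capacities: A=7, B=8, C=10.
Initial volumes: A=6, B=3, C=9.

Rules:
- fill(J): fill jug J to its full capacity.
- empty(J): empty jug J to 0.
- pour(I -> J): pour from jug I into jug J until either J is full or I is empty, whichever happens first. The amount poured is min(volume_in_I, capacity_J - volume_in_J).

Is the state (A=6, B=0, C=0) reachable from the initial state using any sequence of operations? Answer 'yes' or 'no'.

BFS from (A=6, B=3, C=9):
  1. empty(B) -> (A=6 B=0 C=9)
  2. empty(C) -> (A=6 B=0 C=0)
Target reached → yes.

Answer: yes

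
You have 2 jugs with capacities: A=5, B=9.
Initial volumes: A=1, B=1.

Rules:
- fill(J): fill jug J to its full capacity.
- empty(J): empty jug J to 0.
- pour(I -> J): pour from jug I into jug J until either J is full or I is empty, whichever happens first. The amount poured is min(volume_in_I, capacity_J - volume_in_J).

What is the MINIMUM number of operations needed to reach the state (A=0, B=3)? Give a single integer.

BFS from (A=1, B=1). One shortest path:
  1. pour(A -> B) -> (A=0 B=2)
  2. fill(A) -> (A=5 B=2)
  3. pour(A -> B) -> (A=0 B=7)
  4. fill(A) -> (A=5 B=7)
  5. pour(A -> B) -> (A=3 B=9)
  6. empty(B) -> (A=3 B=0)
  7. pour(A -> B) -> (A=0 B=3)
Reached target in 7 moves.

Answer: 7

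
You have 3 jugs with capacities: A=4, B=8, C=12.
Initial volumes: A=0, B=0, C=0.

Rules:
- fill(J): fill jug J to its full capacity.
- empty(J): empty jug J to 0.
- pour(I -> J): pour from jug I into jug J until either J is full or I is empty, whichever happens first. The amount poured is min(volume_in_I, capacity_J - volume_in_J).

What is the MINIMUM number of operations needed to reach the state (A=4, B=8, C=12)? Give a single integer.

Answer: 3

Derivation:
BFS from (A=0, B=0, C=0). One shortest path:
  1. fill(A) -> (A=4 B=0 C=0)
  2. fill(B) -> (A=4 B=8 C=0)
  3. fill(C) -> (A=4 B=8 C=12)
Reached target in 3 moves.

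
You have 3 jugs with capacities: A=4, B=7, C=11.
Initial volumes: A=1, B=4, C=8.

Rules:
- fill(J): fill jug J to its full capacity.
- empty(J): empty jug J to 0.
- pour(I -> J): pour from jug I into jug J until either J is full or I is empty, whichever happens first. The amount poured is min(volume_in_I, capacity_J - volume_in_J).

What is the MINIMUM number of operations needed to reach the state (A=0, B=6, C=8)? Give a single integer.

BFS from (A=1, B=4, C=8). One shortest path:
  1. pour(A -> B) -> (A=0 B=5 C=8)
  2. fill(A) -> (A=4 B=5 C=8)
  3. pour(A -> B) -> (A=2 B=7 C=8)
  4. empty(B) -> (A=2 B=0 C=8)
  5. pour(A -> B) -> (A=0 B=2 C=8)
  6. fill(A) -> (A=4 B=2 C=8)
  7. pour(A -> B) -> (A=0 B=6 C=8)
Reached target in 7 moves.

Answer: 7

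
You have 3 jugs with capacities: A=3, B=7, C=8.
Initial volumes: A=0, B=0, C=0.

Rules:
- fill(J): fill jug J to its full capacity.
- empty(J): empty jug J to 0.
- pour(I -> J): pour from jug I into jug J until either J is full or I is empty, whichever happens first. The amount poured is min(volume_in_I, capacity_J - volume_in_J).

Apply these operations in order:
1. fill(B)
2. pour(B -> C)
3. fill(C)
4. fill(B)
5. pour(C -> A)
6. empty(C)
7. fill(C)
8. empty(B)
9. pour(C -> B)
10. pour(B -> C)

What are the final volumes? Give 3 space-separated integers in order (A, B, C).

Step 1: fill(B) -> (A=0 B=7 C=0)
Step 2: pour(B -> C) -> (A=0 B=0 C=7)
Step 3: fill(C) -> (A=0 B=0 C=8)
Step 4: fill(B) -> (A=0 B=7 C=8)
Step 5: pour(C -> A) -> (A=3 B=7 C=5)
Step 6: empty(C) -> (A=3 B=7 C=0)
Step 7: fill(C) -> (A=3 B=7 C=8)
Step 8: empty(B) -> (A=3 B=0 C=8)
Step 9: pour(C -> B) -> (A=3 B=7 C=1)
Step 10: pour(B -> C) -> (A=3 B=0 C=8)

Answer: 3 0 8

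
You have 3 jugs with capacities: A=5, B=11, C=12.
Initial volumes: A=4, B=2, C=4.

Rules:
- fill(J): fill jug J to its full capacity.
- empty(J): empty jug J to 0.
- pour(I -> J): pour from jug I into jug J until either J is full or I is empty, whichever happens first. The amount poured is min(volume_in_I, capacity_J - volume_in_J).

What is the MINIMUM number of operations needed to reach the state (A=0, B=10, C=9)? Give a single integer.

BFS from (A=4, B=2, C=4). One shortest path:
  1. fill(B) -> (A=4 B=11 C=4)
  2. pour(B -> A) -> (A=5 B=10 C=4)
  3. pour(A -> C) -> (A=0 B=10 C=9)
Reached target in 3 moves.

Answer: 3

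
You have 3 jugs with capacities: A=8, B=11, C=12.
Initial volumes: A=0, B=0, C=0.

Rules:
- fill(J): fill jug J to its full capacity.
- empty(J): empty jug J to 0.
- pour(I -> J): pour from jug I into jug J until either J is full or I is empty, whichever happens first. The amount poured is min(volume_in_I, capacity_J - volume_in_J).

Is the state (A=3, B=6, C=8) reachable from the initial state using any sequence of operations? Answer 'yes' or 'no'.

BFS explored all 634 reachable states.
Reachable set includes: (0,0,0), (0,0,1), (0,0,2), (0,0,3), (0,0,4), (0,0,5), (0,0,6), (0,0,7), (0,0,8), (0,0,9), (0,0,10), (0,0,11) ...
Target (A=3, B=6, C=8) not in reachable set → no.

Answer: no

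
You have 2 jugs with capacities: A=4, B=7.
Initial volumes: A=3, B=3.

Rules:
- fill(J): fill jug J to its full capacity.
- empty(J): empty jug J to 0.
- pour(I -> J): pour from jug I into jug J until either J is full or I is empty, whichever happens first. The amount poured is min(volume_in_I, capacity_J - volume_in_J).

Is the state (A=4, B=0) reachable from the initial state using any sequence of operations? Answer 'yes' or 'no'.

Answer: yes

Derivation:
BFS from (A=3, B=3):
  1. fill(A) -> (A=4 B=3)
  2. empty(B) -> (A=4 B=0)
Target reached → yes.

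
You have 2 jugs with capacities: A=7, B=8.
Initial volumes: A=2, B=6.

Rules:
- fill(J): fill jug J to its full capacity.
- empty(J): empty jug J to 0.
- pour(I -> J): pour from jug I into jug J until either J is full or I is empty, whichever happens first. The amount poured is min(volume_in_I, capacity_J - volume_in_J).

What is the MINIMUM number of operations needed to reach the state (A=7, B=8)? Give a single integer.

Answer: 2

Derivation:
BFS from (A=2, B=6). One shortest path:
  1. fill(A) -> (A=7 B=6)
  2. fill(B) -> (A=7 B=8)
Reached target in 2 moves.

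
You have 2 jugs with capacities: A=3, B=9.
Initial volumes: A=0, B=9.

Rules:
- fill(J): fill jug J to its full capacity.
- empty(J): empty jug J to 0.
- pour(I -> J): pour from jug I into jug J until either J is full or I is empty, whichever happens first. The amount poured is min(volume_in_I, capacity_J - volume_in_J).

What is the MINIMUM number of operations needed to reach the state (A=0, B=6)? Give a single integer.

BFS from (A=0, B=9). One shortest path:
  1. pour(B -> A) -> (A=3 B=6)
  2. empty(A) -> (A=0 B=6)
Reached target in 2 moves.

Answer: 2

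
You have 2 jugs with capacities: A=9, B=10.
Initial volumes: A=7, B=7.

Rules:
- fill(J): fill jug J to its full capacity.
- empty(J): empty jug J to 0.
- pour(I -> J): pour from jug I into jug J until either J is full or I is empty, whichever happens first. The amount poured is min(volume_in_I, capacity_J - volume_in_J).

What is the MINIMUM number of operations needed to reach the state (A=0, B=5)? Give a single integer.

Answer: 2

Derivation:
BFS from (A=7, B=7). One shortest path:
  1. pour(B -> A) -> (A=9 B=5)
  2. empty(A) -> (A=0 B=5)
Reached target in 2 moves.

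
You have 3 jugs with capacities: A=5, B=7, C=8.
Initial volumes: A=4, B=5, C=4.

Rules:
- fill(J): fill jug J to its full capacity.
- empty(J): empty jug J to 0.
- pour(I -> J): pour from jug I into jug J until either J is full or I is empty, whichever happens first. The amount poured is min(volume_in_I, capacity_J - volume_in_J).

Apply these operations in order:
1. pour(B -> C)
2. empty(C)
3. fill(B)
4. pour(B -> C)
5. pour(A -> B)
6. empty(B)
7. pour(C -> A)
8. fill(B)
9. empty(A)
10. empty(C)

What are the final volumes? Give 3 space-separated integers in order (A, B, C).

Answer: 0 7 0

Derivation:
Step 1: pour(B -> C) -> (A=4 B=1 C=8)
Step 2: empty(C) -> (A=4 B=1 C=0)
Step 3: fill(B) -> (A=4 B=7 C=0)
Step 4: pour(B -> C) -> (A=4 B=0 C=7)
Step 5: pour(A -> B) -> (A=0 B=4 C=7)
Step 6: empty(B) -> (A=0 B=0 C=7)
Step 7: pour(C -> A) -> (A=5 B=0 C=2)
Step 8: fill(B) -> (A=5 B=7 C=2)
Step 9: empty(A) -> (A=0 B=7 C=2)
Step 10: empty(C) -> (A=0 B=7 C=0)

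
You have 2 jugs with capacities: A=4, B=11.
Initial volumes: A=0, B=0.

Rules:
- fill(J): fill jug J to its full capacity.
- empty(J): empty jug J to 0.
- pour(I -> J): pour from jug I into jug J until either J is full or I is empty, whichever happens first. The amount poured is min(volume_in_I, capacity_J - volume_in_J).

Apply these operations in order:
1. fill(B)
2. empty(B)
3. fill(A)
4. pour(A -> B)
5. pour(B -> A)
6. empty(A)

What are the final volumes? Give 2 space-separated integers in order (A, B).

Step 1: fill(B) -> (A=0 B=11)
Step 2: empty(B) -> (A=0 B=0)
Step 3: fill(A) -> (A=4 B=0)
Step 4: pour(A -> B) -> (A=0 B=4)
Step 5: pour(B -> A) -> (A=4 B=0)
Step 6: empty(A) -> (A=0 B=0)

Answer: 0 0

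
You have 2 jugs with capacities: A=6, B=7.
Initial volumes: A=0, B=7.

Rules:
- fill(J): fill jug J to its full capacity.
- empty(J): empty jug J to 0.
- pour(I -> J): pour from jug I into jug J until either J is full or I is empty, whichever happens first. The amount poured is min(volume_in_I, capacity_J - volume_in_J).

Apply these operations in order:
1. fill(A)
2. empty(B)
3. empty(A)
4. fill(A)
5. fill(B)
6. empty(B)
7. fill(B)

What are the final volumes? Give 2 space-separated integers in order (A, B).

Answer: 6 7

Derivation:
Step 1: fill(A) -> (A=6 B=7)
Step 2: empty(B) -> (A=6 B=0)
Step 3: empty(A) -> (A=0 B=0)
Step 4: fill(A) -> (A=6 B=0)
Step 5: fill(B) -> (A=6 B=7)
Step 6: empty(B) -> (A=6 B=0)
Step 7: fill(B) -> (A=6 B=7)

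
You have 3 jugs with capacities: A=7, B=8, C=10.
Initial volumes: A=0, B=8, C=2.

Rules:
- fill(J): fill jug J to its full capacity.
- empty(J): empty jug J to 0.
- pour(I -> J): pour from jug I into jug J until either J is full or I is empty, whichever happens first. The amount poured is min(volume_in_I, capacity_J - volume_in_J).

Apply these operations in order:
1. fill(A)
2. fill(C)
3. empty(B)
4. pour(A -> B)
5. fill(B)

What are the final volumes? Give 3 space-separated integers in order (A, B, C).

Answer: 0 8 10

Derivation:
Step 1: fill(A) -> (A=7 B=8 C=2)
Step 2: fill(C) -> (A=7 B=8 C=10)
Step 3: empty(B) -> (A=7 B=0 C=10)
Step 4: pour(A -> B) -> (A=0 B=7 C=10)
Step 5: fill(B) -> (A=0 B=8 C=10)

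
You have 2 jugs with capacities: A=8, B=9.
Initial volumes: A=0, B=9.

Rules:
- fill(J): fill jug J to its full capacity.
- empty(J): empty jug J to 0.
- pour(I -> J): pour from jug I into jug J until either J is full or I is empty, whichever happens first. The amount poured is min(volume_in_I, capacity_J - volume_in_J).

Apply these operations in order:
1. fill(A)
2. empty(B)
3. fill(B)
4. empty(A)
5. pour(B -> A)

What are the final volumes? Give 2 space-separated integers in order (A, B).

Step 1: fill(A) -> (A=8 B=9)
Step 2: empty(B) -> (A=8 B=0)
Step 3: fill(B) -> (A=8 B=9)
Step 4: empty(A) -> (A=0 B=9)
Step 5: pour(B -> A) -> (A=8 B=1)

Answer: 8 1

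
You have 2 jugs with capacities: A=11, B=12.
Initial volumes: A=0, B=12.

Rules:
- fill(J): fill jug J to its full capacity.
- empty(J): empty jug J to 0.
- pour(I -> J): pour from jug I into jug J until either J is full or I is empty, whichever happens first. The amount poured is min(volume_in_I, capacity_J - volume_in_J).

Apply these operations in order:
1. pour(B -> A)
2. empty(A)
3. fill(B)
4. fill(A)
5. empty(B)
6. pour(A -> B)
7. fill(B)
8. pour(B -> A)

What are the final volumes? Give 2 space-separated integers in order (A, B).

Step 1: pour(B -> A) -> (A=11 B=1)
Step 2: empty(A) -> (A=0 B=1)
Step 3: fill(B) -> (A=0 B=12)
Step 4: fill(A) -> (A=11 B=12)
Step 5: empty(B) -> (A=11 B=0)
Step 6: pour(A -> B) -> (A=0 B=11)
Step 7: fill(B) -> (A=0 B=12)
Step 8: pour(B -> A) -> (A=11 B=1)

Answer: 11 1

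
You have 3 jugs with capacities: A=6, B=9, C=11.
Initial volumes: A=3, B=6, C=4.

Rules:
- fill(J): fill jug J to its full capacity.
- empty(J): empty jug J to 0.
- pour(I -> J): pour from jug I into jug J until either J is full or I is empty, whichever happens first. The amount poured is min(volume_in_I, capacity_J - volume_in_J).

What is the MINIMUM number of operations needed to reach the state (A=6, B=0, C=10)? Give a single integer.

Answer: 2

Derivation:
BFS from (A=3, B=6, C=4). One shortest path:
  1. fill(A) -> (A=6 B=6 C=4)
  2. pour(B -> C) -> (A=6 B=0 C=10)
Reached target in 2 moves.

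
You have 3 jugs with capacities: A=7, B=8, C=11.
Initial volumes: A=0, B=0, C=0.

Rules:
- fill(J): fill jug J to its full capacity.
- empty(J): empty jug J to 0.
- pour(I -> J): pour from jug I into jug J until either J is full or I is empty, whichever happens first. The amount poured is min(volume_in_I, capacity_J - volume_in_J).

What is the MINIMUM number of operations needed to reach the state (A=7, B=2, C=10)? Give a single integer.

Answer: 7

Derivation:
BFS from (A=0, B=0, C=0). One shortest path:
  1. fill(C) -> (A=0 B=0 C=11)
  2. pour(C -> B) -> (A=0 B=8 C=3)
  3. pour(B -> A) -> (A=7 B=1 C=3)
  4. pour(A -> C) -> (A=0 B=1 C=10)
  5. pour(B -> A) -> (A=1 B=0 C=10)
  6. fill(B) -> (A=1 B=8 C=10)
  7. pour(B -> A) -> (A=7 B=2 C=10)
Reached target in 7 moves.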